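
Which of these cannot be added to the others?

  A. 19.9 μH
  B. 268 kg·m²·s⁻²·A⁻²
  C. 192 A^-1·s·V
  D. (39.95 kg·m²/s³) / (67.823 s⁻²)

D.

In SI base units:
  A. H = V·s·A⁻¹ = kg·m²·s⁻²·A⁻²
  B. kg·m²·s⁻²·A⁻²
  C. V·s·A⁻¹ = J·C⁻¹·s·A⁻¹ = kg·m²·s⁻²·A⁻²
  D. [kg·m²·s⁻³] / [s⁻²] = kg·m²·s⁻¹
All reduce to kg·m²·s⁻²·A⁻² except D., which is kg·m²·s⁻¹.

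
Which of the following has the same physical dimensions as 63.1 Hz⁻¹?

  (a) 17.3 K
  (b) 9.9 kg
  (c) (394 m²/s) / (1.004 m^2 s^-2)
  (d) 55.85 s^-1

Reference: Hz⁻¹ = (s⁻¹)⁻¹ = s.
Each option:
  (a) K
  (b) kg
  (c) [m²·s⁻¹] / [m²·s⁻²] = s  ← same
  (d) s⁻¹
Only (c) matches s.

(c)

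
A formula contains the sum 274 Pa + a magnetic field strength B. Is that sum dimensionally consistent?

In SI base units:
  274 Pa:  Pa = N·m⁻² = kg·m⁻¹·s⁻²
  a magnetic field strength B:  [magnetic field strength B] = kg·s⁻²·A⁻¹
kg·m⁻¹·s⁻² ≠ kg·s⁻²·A⁻¹, so they cannot be added.

No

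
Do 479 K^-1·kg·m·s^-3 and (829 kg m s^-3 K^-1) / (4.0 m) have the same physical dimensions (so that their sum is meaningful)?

Dimensions:
  479 K^-1·kg·m·s^-3:  kg·m·s⁻³·K⁻¹
  (829 kg m s^-3 K^-1) / (4.0 m):  [kg·m·s⁻³·K⁻¹] / [m] = kg·s⁻³·K⁻¹
kg·m·s⁻³·K⁻¹ ≠ kg·s⁻³·K⁻¹, so they cannot be added.

No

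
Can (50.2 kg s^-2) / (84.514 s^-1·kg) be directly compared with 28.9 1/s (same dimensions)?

Dimensions:
  (50.2 kg s^-2) / (84.514 s^-1·kg):  [kg·s⁻²] / [kg·s⁻¹] = s⁻¹
  28.9 1/s:  s⁻¹
Both are s⁻¹, so they have the same dimensions and can be added.

Yes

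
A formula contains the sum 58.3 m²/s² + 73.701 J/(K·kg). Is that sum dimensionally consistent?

Dimensions:
  58.3 m²/s²:  m²·s⁻²
  73.701 J/(K·kg):  J·kg⁻¹·K⁻¹ = N·m·kg⁻¹·K⁻¹ = m²·s⁻²·K⁻¹
m²·s⁻² ≠ m²·s⁻²·K⁻¹, so they cannot be added.

No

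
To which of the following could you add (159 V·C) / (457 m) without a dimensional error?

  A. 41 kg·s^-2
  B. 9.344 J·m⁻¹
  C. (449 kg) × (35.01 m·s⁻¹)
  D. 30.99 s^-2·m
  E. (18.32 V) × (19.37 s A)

Reference: [kg·m²·s⁻²] / [m] = kg·m·s⁻².
Each option:
  A. kg·s⁻²
  B. J·m⁻¹ = N·m·m⁻¹ = kg·m·s⁻²  ← same
  C. [kg] · [m·s⁻¹] = kg·m·s⁻¹
  D. m·s⁻²
  E. [kg·m²·s⁻³·A⁻¹] · [s·A] = kg·m²·s⁻²
Only B. matches kg·m·s⁻².

B.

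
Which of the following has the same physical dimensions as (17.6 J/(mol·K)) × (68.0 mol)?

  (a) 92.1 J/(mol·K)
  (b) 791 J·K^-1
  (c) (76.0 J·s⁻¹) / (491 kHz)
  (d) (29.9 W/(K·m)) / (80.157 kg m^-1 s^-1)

(b)

Reference: [kg·m²·s⁻²·K⁻¹·mol⁻¹] · [mol] = kg·m²·s⁻²·K⁻¹.
Each option:
  (a) J·mol⁻¹·K⁻¹ = N·m·mol⁻¹·K⁻¹ = kg·m²·s⁻²·K⁻¹·mol⁻¹
  (b) J·K⁻¹ = N·m·K⁻¹ = kg·m²·s⁻²·K⁻¹  ← same
  (c) [kg·m²·s⁻³] / [s⁻¹] = kg·m²·s⁻²
  (d) [kg·m·s⁻³·K⁻¹] / [kg·m⁻¹·s⁻¹] = m²·s⁻²·K⁻¹
Only (b) matches kg·m²·s⁻²·K⁻¹.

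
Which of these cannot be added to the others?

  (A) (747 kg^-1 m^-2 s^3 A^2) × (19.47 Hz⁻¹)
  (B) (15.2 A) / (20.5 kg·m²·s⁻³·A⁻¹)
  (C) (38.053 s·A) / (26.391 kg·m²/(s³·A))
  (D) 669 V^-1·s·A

(B)

Expand each in SI base units:
  (A) [kg⁻¹·m⁻²·s³·A²] · [s] = kg⁻¹·m⁻²·s⁴·A²
  (B) [A] / [kg·m²·s⁻³·A⁻¹] = kg⁻¹·m⁻²·s³·A²
  (C) [s·A] / [kg·m²·s⁻³·A⁻¹] = kg⁻¹·m⁻²·s⁴·A²
  (D) A·s·V⁻¹ = A·s·(J·C⁻¹)⁻¹ = kg⁻¹·m⁻²·s⁴·A²
All reduce to kg⁻¹·m⁻²·s⁴·A² except (B), which is kg⁻¹·m⁻²·s³·A².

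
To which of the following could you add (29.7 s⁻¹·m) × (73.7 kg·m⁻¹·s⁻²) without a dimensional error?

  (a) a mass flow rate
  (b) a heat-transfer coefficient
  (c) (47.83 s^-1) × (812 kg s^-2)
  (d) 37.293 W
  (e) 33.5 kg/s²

(c)

Reference: [m·s⁻¹] · [kg·m⁻¹·s⁻²] = kg·s⁻³.
Each option:
  (a) [mass flow rate] = kg·s⁻¹
  (b) [heat-transfer coefficient] = kg·s⁻³·K⁻¹
  (c) [s⁻¹] · [kg·s⁻²] = kg·s⁻³  ← same
  (d) W = J·s⁻¹ = kg·m²·s⁻³
  (e) kg·s⁻²
Only (c) matches kg·s⁻³.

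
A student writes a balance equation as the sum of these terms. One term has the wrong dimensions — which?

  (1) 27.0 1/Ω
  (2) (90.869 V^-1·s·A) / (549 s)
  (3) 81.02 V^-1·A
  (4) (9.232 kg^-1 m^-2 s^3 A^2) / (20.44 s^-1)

(4)

Expand each in SI base units:
  (1) Ω⁻¹ = (V·A⁻¹)⁻¹ = kg⁻¹·m⁻²·s³·A²
  (2) [kg⁻¹·m⁻²·s⁴·A²] / [s] = kg⁻¹·m⁻²·s³·A²
  (3) A·V⁻¹ = A·(J·C⁻¹)⁻¹ = kg⁻¹·m⁻²·s³·A²
  (4) [kg⁻¹·m⁻²·s³·A²] / [s⁻¹] = kg⁻¹·m⁻²·s⁴·A²
All reduce to kg⁻¹·m⁻²·s³·A² except (4), which is kg⁻¹·m⁻²·s⁴·A².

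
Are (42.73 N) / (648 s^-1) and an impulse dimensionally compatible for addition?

Yes

Reduce each to base SI dimensions:
  (42.73 N) / (648 s^-1):  [kg·m·s⁻²] / [s⁻¹] = kg·m·s⁻¹
  an impulse:  [impulse] = kg·m·s⁻¹
Both are kg·m·s⁻¹, so they have the same dimensions and can be added.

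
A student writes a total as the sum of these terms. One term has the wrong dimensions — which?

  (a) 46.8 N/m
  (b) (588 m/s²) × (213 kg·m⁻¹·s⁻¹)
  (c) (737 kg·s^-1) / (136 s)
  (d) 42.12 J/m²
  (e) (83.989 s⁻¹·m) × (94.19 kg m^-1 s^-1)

(b)

Expand each in SI base units:
  (a) N·m⁻¹ = kg·m·s⁻²·m⁻¹ = kg·s⁻²
  (b) [m·s⁻²] · [kg·m⁻¹·s⁻¹] = kg·s⁻³
  (c) [kg·s⁻¹] / [s] = kg·s⁻²
  (d) J·m⁻² = N·m·m⁻² = kg·s⁻²
  (e) [m·s⁻¹] · [kg·m⁻¹·s⁻¹] = kg·s⁻²
All reduce to kg·s⁻² except (b), which is kg·s⁻³.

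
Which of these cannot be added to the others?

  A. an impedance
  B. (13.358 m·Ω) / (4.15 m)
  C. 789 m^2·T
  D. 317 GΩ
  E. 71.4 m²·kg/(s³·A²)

C.

Dimensions:
  A. [impedance] = kg·m²·s⁻³·A⁻²
  B. [kg·m³·s⁻³·A⁻²] / [m] = kg·m²·s⁻³·A⁻²
  C. T·m² = Wb·m⁻²·m² = kg·m²·s⁻²·A⁻¹
  D. Ω = V·A⁻¹ = kg·m²·s⁻³·A⁻²
  E. kg·m²·s⁻³·A⁻²
All reduce to kg·m²·s⁻³·A⁻² except C., which is kg·m²·s⁻²·A⁻¹.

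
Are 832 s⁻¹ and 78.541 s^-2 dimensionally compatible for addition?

No

Dimensions:
  832 s⁻¹:  s⁻¹
  78.541 s^-2:  s⁻²
s⁻¹ ≠ s⁻², so they cannot be added.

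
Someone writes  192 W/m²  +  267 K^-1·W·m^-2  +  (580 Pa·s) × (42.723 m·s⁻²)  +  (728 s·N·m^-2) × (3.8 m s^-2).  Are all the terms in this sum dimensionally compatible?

In SI base units:
  192 W/m²:  W·m⁻² = J·s⁻¹·m⁻² = kg·s⁻³
  267 K^-1·W·m^-2:  W·m⁻²·K⁻¹ = J·s⁻¹·m⁻²·K⁻¹ = kg·s⁻³·K⁻¹
  (580 Pa·s) × (42.723 m·s⁻²):  [kg·m⁻¹·s⁻¹] · [m·s⁻²] = kg·s⁻³
  (728 s·N·m^-2) × (3.8 m s^-2):  [kg·m⁻¹·s⁻¹] · [m·s⁻²] = kg·s⁻³
The terms do not share a single dimension (kg·s⁻³ vs kg·s⁻³·K⁻¹).

No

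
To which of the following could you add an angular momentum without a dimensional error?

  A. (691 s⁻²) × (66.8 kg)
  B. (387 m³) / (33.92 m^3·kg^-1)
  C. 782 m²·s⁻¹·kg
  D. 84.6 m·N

Reference: [angular momentum] = kg·m²·s⁻¹.
Each option:
  A. [s⁻²] · [kg] = kg·s⁻²
  B. [m³] / [kg⁻¹·m³] = kg
  C. kg·m²·s⁻¹  ← same
  D. N·m = kg·m·s⁻²·m = kg·m²·s⁻²
Only C. matches kg·m²·s⁻¹.

C.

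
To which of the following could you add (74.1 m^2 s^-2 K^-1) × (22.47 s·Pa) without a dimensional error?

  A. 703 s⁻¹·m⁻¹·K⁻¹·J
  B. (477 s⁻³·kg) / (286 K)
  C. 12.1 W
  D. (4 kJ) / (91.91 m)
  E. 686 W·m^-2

A.

Reference: [m²·s⁻²·K⁻¹] · [kg·m⁻¹·s⁻¹] = kg·m·s⁻³·K⁻¹.
Each option:
  A. J·s⁻¹·m⁻¹·K⁻¹ = N·m·s⁻¹·m⁻¹·K⁻¹ = kg·m·s⁻³·K⁻¹  ← same
  B. [kg·s⁻³] / [K] = kg·s⁻³·K⁻¹
  C. W = J·s⁻¹ = kg·m²·s⁻³
  D. [kg·m²·s⁻²] / [m] = kg·m·s⁻²
  E. W·m⁻² = J·s⁻¹·m⁻² = kg·s⁻³
Only A. matches kg·m·s⁻³·K⁻¹.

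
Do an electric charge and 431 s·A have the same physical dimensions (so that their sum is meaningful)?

Dimensions:
  an electric charge:  [electric charge] = s·A
  431 s·A:  A·s = s·A
Both are s·A, so they have the same dimensions and can be added.

Yes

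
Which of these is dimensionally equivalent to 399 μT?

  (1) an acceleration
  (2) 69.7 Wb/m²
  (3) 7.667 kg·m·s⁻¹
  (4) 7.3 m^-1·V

Reference: T = Wb·m⁻² = kg·s⁻²·A⁻¹.
Each option:
  (1) [acceleration] = m·s⁻²
  (2) Wb·m⁻² = V·s·m⁻² = kg·s⁻²·A⁻¹  ← same
  (3) kg·m·s⁻¹
  (4) V·m⁻¹ = J·C⁻¹·m⁻¹ = kg·m·s⁻³·A⁻¹
Only (2) matches kg·s⁻²·A⁻¹.

(2)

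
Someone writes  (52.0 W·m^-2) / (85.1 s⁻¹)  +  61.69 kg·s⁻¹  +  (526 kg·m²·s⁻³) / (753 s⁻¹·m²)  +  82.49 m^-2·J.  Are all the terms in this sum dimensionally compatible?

No

Expand each in SI base units:
  (52.0 W·m^-2) / (85.1 s⁻¹):  [kg·s⁻³] / [s⁻¹] = kg·s⁻²
  61.69 kg·s⁻¹:  kg·s⁻¹
  (526 kg·m²·s⁻³) / (753 s⁻¹·m²):  [kg·m²·s⁻³] / [m²·s⁻¹] = kg·s⁻²
  82.49 m^-2·J:  J·m⁻² = N·m·m⁻² = kg·s⁻²
The terms do not share a single dimension (kg·s⁻² vs kg·s⁻¹).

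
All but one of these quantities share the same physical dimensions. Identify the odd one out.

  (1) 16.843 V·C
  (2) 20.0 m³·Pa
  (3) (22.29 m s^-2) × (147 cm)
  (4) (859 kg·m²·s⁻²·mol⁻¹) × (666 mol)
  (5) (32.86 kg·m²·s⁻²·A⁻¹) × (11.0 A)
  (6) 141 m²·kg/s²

(3)

Dimensions:
  (1) C·V = s·A·J·C⁻¹ = kg·m²·s⁻²
  (2) Pa·m³ = N·m⁻²·m³ = kg·m²·s⁻²
  (3) [m·s⁻²] · [m] = m²·s⁻²
  (4) [kg·m²·s⁻²·mol⁻¹] · [mol] = kg·m²·s⁻²
  (5) [kg·m²·s⁻²·A⁻¹] · [A] = kg·m²·s⁻²
  (6) kg·m²·s⁻²
All reduce to kg·m²·s⁻² except (3), which is m²·s⁻².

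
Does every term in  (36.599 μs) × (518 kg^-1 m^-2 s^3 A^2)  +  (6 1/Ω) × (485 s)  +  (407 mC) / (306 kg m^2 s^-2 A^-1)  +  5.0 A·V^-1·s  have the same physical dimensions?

Dimensions:
  (36.599 μs) × (518 kg^-1 m^-2 s^3 A^2):  [s] · [kg⁻¹·m⁻²·s³·A²] = kg⁻¹·m⁻²·s⁴·A²
  (6 1/Ω) × (485 s):  [kg⁻¹·m⁻²·s³·A²] · [s] = kg⁻¹·m⁻²·s⁴·A²
  (407 mC) / (306 kg m^2 s^-2 A^-1):  [s·A] / [kg·m²·s⁻²·A⁻¹] = kg⁻¹·m⁻²·s³·A²
  5.0 A·V^-1·s:  A·s·V⁻¹ = A·s·(J·C⁻¹)⁻¹ = kg⁻¹·m⁻²·s⁴·A²
The terms do not share a single dimension (kg⁻¹·m⁻²·s³·A² vs kg⁻¹·m⁻²·s⁴·A²).

No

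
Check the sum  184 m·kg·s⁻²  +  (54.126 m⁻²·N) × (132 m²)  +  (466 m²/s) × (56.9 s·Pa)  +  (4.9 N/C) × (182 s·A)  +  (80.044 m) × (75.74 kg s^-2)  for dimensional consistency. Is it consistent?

Yes

Dimensions:
  184 m·kg·s⁻²:  kg·m·s⁻²
  (54.126 m⁻²·N) × (132 m²):  [kg·m⁻¹·s⁻²] · [m²] = kg·m·s⁻²
  (466 m²/s) × (56.9 s·Pa):  [m²·s⁻¹] · [kg·m⁻¹·s⁻¹] = kg·m·s⁻²
  (4.9 N/C) × (182 s·A):  [kg·m·s⁻³·A⁻¹] · [s·A] = kg·m·s⁻²
  (80.044 m) × (75.74 kg s^-2):  [m] · [kg·s⁻²] = kg·m·s⁻²
Every term reduces to kg·m·s⁻².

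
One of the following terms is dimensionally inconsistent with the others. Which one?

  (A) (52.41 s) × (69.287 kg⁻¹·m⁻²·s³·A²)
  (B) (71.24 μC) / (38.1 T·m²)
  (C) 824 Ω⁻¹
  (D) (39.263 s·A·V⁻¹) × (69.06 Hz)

(A)

In SI base units:
  (A) [s] · [kg⁻¹·m⁻²·s³·A²] = kg⁻¹·m⁻²·s⁴·A²
  (B) [s·A] / [kg·m²·s⁻²·A⁻¹] = kg⁻¹·m⁻²·s³·A²
  (C) Ω⁻¹ = (V·A⁻¹)⁻¹ = kg⁻¹·m⁻²·s³·A²
  (D) [kg⁻¹·m⁻²·s⁴·A²] · [s⁻¹] = kg⁻¹·m⁻²·s³·A²
All reduce to kg⁻¹·m⁻²·s³·A² except (A), which is kg⁻¹·m⁻²·s⁴·A².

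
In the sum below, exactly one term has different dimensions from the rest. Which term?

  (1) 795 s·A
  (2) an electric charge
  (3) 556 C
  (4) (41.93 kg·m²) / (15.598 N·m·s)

(4)

Dimensions:
  (1) A·s = s·A
  (2) [electric charge] = s·A
  (3) C = s·A
  (4) [kg·m²] / [kg·m²·s⁻¹] = s
All reduce to s·A except (4), which is s.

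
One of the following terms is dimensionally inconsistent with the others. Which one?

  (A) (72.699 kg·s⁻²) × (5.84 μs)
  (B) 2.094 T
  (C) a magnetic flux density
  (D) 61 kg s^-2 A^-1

(A)

Work out the base dimensions of each:
  (A) [kg·s⁻²] · [s] = kg·s⁻¹
  (B) T = Wb·m⁻² = kg·s⁻²·A⁻¹
  (C) [magnetic flux density] = kg·s⁻²·A⁻¹
  (D) kg·s⁻²·A⁻¹
All reduce to kg·s⁻²·A⁻¹ except (A), which is kg·s⁻¹.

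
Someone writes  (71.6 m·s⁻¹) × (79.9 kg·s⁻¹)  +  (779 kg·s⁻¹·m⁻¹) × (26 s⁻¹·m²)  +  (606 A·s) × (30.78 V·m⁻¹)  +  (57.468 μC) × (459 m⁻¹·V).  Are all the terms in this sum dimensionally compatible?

Yes

In SI base units:
  (71.6 m·s⁻¹) × (79.9 kg·s⁻¹):  [m·s⁻¹] · [kg·s⁻¹] = kg·m·s⁻²
  (779 kg·s⁻¹·m⁻¹) × (26 s⁻¹·m²):  [kg·m⁻¹·s⁻¹] · [m²·s⁻¹] = kg·m·s⁻²
  (606 A·s) × (30.78 V·m⁻¹):  [s·A] · [kg·m·s⁻³·A⁻¹] = kg·m·s⁻²
  (57.468 μC) × (459 m⁻¹·V):  [s·A] · [kg·m·s⁻³·A⁻¹] = kg·m·s⁻²
Every term reduces to kg·m·s⁻².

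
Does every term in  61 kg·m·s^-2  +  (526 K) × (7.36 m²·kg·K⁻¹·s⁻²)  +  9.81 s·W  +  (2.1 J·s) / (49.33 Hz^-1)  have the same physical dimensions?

No

Dimensions:
  61 kg·m·s^-2:  kg·m·s⁻²
  (526 K) × (7.36 m²·kg·K⁻¹·s⁻²):  [K] · [kg·m²·s⁻²·K⁻¹] = kg·m²·s⁻²
  9.81 s·W:  W·s = J·s⁻¹·s = kg·m²·s⁻²
  (2.1 J·s) / (49.33 Hz^-1):  [kg·m²·s⁻¹] / [s] = kg·m²·s⁻²
The terms do not share a single dimension (kg·m²·s⁻² vs kg·m·s⁻²).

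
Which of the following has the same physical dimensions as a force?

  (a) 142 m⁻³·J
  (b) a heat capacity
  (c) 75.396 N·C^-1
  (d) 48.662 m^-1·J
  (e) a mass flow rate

(d)

Reference: [force] = kg·m·s⁻².
Each option:
  (a) J·m⁻³ = N·m·m⁻³ = kg·m⁻¹·s⁻²
  (b) [heat capacity] = kg·m²·s⁻²·K⁻¹
  (c) N·C⁻¹ = kg·m·s⁻²·(s·A)⁻¹ = kg·m·s⁻³·A⁻¹
  (d) J·m⁻¹ = N·m·m⁻¹ = kg·m·s⁻²  ← same
  (e) [mass flow rate] = kg·s⁻¹
Only (d) matches kg·m·s⁻².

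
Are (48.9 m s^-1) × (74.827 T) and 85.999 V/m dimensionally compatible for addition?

Yes

Work out the base dimensions of each:
  (48.9 m s^-1) × (74.827 T):  [m·s⁻¹] · [kg·s⁻²·A⁻¹] = kg·m·s⁻³·A⁻¹
  85.999 V/m:  V·m⁻¹ = J·C⁻¹·m⁻¹ = kg·m·s⁻³·A⁻¹
Both are kg·m·s⁻³·A⁻¹, so they have the same dimensions and can be added.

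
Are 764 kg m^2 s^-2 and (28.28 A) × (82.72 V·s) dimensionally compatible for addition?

In SI base units:
  764 kg m^2 s^-2:  kg·m²·s⁻²
  (28.28 A) × (82.72 V·s):  [A] · [kg·m²·s⁻²·A⁻¹] = kg·m²·s⁻²
Both are kg·m²·s⁻², so they have the same dimensions and can be added.

Yes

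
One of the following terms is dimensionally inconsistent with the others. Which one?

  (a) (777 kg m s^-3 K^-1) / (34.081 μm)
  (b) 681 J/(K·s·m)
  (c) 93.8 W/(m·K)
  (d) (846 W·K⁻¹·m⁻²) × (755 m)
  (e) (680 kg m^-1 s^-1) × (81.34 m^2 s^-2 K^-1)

(a)

In SI base units:
  (a) [kg·m·s⁻³·K⁻¹] / [m] = kg·s⁻³·K⁻¹
  (b) J·s⁻¹·m⁻¹·K⁻¹ = N·m·s⁻¹·m⁻¹·K⁻¹ = kg·m·s⁻³·K⁻¹
  (c) W·m⁻¹·K⁻¹ = J·s⁻¹·m⁻¹·K⁻¹ = kg·m·s⁻³·K⁻¹
  (d) [kg·s⁻³·K⁻¹] · [m] = kg·m·s⁻³·K⁻¹
  (e) [kg·m⁻¹·s⁻¹] · [m²·s⁻²·K⁻¹] = kg·m·s⁻³·K⁻¹
All reduce to kg·m·s⁻³·K⁻¹ except (a), which is kg·s⁻³·K⁻¹.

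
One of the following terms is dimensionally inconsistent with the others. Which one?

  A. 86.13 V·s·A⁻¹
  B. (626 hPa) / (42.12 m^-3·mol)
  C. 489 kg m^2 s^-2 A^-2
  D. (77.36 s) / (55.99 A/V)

B.

Dimensions:
  A. V·s·A⁻¹ = J·C⁻¹·s·A⁻¹ = kg·m²·s⁻²·A⁻²
  B. [kg·m⁻¹·s⁻²] / [m⁻³·mol] = kg·m²·s⁻²·mol⁻¹
  C. kg·m²·s⁻²·A⁻²
  D. [s] / [kg⁻¹·m⁻²·s³·A²] = kg·m²·s⁻²·A⁻²
All reduce to kg·m²·s⁻²·A⁻² except B., which is kg·m²·s⁻²·mol⁻¹.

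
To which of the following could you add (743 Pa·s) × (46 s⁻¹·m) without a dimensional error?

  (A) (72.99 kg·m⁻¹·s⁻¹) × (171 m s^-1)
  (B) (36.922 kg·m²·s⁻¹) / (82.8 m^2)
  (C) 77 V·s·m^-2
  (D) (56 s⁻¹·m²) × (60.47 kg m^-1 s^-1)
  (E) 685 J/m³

(A)

Reference: [kg·m⁻¹·s⁻¹] · [m·s⁻¹] = kg·s⁻².
Each option:
  (A) [kg·m⁻¹·s⁻¹] · [m·s⁻¹] = kg·s⁻²  ← same
  (B) [kg·m²·s⁻¹] / [m²] = kg·s⁻¹
  (C) V·s·m⁻² = J·C⁻¹·s·m⁻² = kg·s⁻²·A⁻¹
  (D) [m²·s⁻¹] · [kg·m⁻¹·s⁻¹] = kg·m·s⁻²
  (E) J·m⁻³ = N·m·m⁻³ = kg·m⁻¹·s⁻²
Only (A) matches kg·s⁻².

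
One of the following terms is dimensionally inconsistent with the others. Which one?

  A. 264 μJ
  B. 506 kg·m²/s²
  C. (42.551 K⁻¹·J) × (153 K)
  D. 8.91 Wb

D.

Dimensions:
  A. J = N·m = kg·m²·s⁻²
  B. kg·m²·s⁻²
  C. [kg·m²·s⁻²·K⁻¹] · [K] = kg·m²·s⁻²
  D. Wb = V·s = kg·m²·s⁻²·A⁻¹
All reduce to kg·m²·s⁻² except D., which is kg·m²·s⁻²·A⁻¹.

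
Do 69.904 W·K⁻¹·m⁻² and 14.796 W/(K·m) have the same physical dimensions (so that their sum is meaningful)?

In SI base units:
  69.904 W·K⁻¹·m⁻²:  W·m⁻²·K⁻¹ = J·s⁻¹·m⁻²·K⁻¹ = kg·s⁻³·K⁻¹
  14.796 W/(K·m):  W·m⁻¹·K⁻¹ = J·s⁻¹·m⁻¹·K⁻¹ = kg·m·s⁻³·K⁻¹
kg·s⁻³·K⁻¹ ≠ kg·m·s⁻³·K⁻¹, so they cannot be added.

No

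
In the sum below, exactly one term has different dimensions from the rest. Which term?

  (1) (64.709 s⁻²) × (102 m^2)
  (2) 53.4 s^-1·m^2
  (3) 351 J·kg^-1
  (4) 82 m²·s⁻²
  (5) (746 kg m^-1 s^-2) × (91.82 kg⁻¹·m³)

Reduce each to base SI dimensions:
  (1) [s⁻²] · [m²] = m²·s⁻²
  (2) m²·s⁻¹
  (3) J·kg⁻¹ = N·m·kg⁻¹ = m²·s⁻²
  (4) m²·s⁻²
  (5) [kg·m⁻¹·s⁻²] · [kg⁻¹·m³] = m²·s⁻²
All reduce to m²·s⁻² except (2), which is m²·s⁻¹.

(2)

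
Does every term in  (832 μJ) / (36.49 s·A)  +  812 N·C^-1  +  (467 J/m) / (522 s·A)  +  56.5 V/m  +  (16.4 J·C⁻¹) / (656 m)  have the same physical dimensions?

Reduce each to base SI dimensions:
  (832 μJ) / (36.49 s·A):  [kg·m²·s⁻²] / [s·A] = kg·m²·s⁻³·A⁻¹
  812 N·C^-1:  N·C⁻¹ = kg·m·s⁻²·(s·A)⁻¹ = kg·m·s⁻³·A⁻¹
  (467 J/m) / (522 s·A):  [kg·m·s⁻²] / [s·A] = kg·m·s⁻³·A⁻¹
  56.5 V/m:  V·m⁻¹ = J·C⁻¹·m⁻¹ = kg·m·s⁻³·A⁻¹
  (16.4 J·C⁻¹) / (656 m):  [kg·m²·s⁻³·A⁻¹] / [m] = kg·m·s⁻³·A⁻¹
The terms do not share a single dimension (kg·m²·s⁻³·A⁻¹ vs kg·m·s⁻³·A⁻¹).

No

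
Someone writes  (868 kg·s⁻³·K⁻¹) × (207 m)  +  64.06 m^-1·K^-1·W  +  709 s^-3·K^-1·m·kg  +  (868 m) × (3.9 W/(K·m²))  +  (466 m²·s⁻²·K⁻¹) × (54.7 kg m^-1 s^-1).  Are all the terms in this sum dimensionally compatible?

Yes

Reduce each to base SI dimensions:
  (868 kg·s⁻³·K⁻¹) × (207 m):  [kg·s⁻³·K⁻¹] · [m] = kg·m·s⁻³·K⁻¹
  64.06 m^-1·K^-1·W:  W·m⁻¹·K⁻¹ = J·s⁻¹·m⁻¹·K⁻¹ = kg·m·s⁻³·K⁻¹
  709 s^-3·K^-1·m·kg:  kg·m·s⁻³·K⁻¹
  (868 m) × (3.9 W/(K·m²)):  [m] · [kg·s⁻³·K⁻¹] = kg·m·s⁻³·K⁻¹
  (466 m²·s⁻²·K⁻¹) × (54.7 kg m^-1 s^-1):  [m²·s⁻²·K⁻¹] · [kg·m⁻¹·s⁻¹] = kg·m·s⁻³·K⁻¹
Every term reduces to kg·m·s⁻³·K⁻¹.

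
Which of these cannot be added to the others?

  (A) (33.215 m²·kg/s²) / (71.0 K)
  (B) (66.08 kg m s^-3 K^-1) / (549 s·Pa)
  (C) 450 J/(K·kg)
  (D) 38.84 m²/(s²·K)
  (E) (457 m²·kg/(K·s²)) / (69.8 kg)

Expand each in SI base units:
  (A) [kg·m²·s⁻²] / [K] = kg·m²·s⁻²·K⁻¹
  (B) [kg·m·s⁻³·K⁻¹] / [kg·m⁻¹·s⁻¹] = m²·s⁻²·K⁻¹
  (C) J·kg⁻¹·K⁻¹ = N·m·kg⁻¹·K⁻¹ = m²·s⁻²·K⁻¹
  (D) m²·s⁻²·K⁻¹
  (E) [kg·m²·s⁻²·K⁻¹] / [kg] = m²·s⁻²·K⁻¹
All reduce to m²·s⁻²·K⁻¹ except (A), which is kg·m²·s⁻²·K⁻¹.

(A)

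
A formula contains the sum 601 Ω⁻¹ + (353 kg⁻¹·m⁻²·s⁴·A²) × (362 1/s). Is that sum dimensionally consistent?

Yes

In SI base units:
  601 Ω⁻¹:  Ω⁻¹ = (V·A⁻¹)⁻¹ = kg⁻¹·m⁻²·s³·A²
  (353 kg⁻¹·m⁻²·s⁴·A²) × (362 1/s):  [kg⁻¹·m⁻²·s⁴·A²] · [s⁻¹] = kg⁻¹·m⁻²·s³·A²
Both are kg⁻¹·m⁻²·s³·A², so they have the same dimensions and can be added.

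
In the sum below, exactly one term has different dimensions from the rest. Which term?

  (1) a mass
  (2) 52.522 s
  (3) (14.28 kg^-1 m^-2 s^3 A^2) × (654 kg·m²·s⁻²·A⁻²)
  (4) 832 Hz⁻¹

Reduce each to base SI dimensions:
  (1) [mass] = kg
  (2) s
  (3) [kg⁻¹·m⁻²·s³·A²] · [kg·m²·s⁻²·A⁻²] = s
  (4) Hz⁻¹ = (s⁻¹)⁻¹ = s
All reduce to s except (1), which is kg.

(1)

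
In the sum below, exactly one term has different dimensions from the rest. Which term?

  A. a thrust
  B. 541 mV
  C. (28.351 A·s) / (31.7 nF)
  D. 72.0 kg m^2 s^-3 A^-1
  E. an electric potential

A.

Work out the base dimensions of each:
  A. [thrust] = kg·m·s⁻²
  B. V = J·C⁻¹ = kg·m²·s⁻³·A⁻¹
  C. [s·A] / [kg⁻¹·m⁻²·s⁴·A²] = kg·m²·s⁻³·A⁻¹
  D. kg·m²·s⁻³·A⁻¹
  E. [electric potential] = kg·m²·s⁻³·A⁻¹
All reduce to kg·m²·s⁻³·A⁻¹ except A., which is kg·m·s⁻².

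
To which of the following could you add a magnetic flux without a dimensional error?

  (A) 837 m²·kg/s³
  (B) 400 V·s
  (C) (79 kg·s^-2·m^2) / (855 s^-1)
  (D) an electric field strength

(B)

Reference: [magnetic flux] = kg·m²·s⁻²·A⁻¹.
Each option:
  (A) kg·m²·s⁻³
  (B) V·s = J·C⁻¹·s = kg·m²·s⁻²·A⁻¹  ← same
  (C) [kg·m²·s⁻²] / [s⁻¹] = kg·m²·s⁻¹
  (D) [electric field strength] = kg·m·s⁻³·A⁻¹
Only (B) matches kg·m²·s⁻²·A⁻¹.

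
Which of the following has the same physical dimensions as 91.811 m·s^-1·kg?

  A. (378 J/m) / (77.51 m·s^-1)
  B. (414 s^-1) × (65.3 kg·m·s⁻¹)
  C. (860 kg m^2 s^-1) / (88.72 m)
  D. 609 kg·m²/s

Reference: kg·m·s⁻¹.
Each option:
  A. [kg·m·s⁻²] / [m·s⁻¹] = kg·s⁻¹
  B. [s⁻¹] · [kg·m·s⁻¹] = kg·m·s⁻²
  C. [kg·m²·s⁻¹] / [m] = kg·m·s⁻¹  ← same
  D. kg·m²·s⁻¹
Only C. matches kg·m·s⁻¹.

C.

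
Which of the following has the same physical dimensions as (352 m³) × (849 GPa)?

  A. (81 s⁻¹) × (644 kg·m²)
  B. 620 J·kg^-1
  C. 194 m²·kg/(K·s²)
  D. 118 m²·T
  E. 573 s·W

Reference: [m³] · [kg·m⁻¹·s⁻²] = kg·m²·s⁻².
Each option:
  A. [s⁻¹] · [kg·m²] = kg·m²·s⁻¹
  B. J·kg⁻¹ = N·m·kg⁻¹ = m²·s⁻²
  C. kg·m²·s⁻²·K⁻¹
  D. T·m² = Wb·m⁻²·m² = kg·m²·s⁻²·A⁻¹
  E. W·s = J·s⁻¹·s = kg·m²·s⁻²  ← same
Only E. matches kg·m²·s⁻².

E.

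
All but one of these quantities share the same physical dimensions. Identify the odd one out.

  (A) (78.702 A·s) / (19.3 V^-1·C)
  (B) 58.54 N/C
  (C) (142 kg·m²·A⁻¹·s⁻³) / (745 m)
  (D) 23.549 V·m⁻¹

Expand each in SI base units:
  (A) [s·A] / [kg⁻¹·m⁻²·s⁴·A²] = kg·m²·s⁻³·A⁻¹
  (B) N·C⁻¹ = kg·m·s⁻²·(s·A)⁻¹ = kg·m·s⁻³·A⁻¹
  (C) [kg·m²·s⁻³·A⁻¹] / [m] = kg·m·s⁻³·A⁻¹
  (D) V·m⁻¹ = J·C⁻¹·m⁻¹ = kg·m·s⁻³·A⁻¹
All reduce to kg·m·s⁻³·A⁻¹ except (A), which is kg·m²·s⁻³·A⁻¹.

(A)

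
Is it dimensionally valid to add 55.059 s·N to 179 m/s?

No

Work out the base dimensions of each:
  55.059 s·N:  N·s = kg·m·s⁻²·s = kg·m·s⁻¹
  179 m/s:  m·s⁻¹
kg·m·s⁻¹ ≠ m·s⁻¹, so they cannot be added.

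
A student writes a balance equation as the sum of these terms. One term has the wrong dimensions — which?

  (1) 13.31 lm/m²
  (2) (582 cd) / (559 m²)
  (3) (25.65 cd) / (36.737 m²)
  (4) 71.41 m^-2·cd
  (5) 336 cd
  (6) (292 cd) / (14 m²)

(5)

Reduce each to base SI dimensions:
  (1) lm·m⁻² = cd·m⁻² = m⁻²·cd
  (2) [cd] / [m²] = m⁻²·cd
  (3) [cd] / [m²] = m⁻²·cd
  (4) cd·m⁻² = m⁻²·cd
  (5) cd
  (6) [cd] / [m²] = m⁻²·cd
All reduce to m⁻²·cd except (5), which is cd.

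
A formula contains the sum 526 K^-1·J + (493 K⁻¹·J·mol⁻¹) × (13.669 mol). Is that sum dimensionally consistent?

Yes

In SI base units:
  526 K^-1·J:  J·K⁻¹ = N·m·K⁻¹ = kg·m²·s⁻²·K⁻¹
  (493 K⁻¹·J·mol⁻¹) × (13.669 mol):  [kg·m²·s⁻²·K⁻¹·mol⁻¹] · [mol] = kg·m²·s⁻²·K⁻¹
Both are kg·m²·s⁻²·K⁻¹, so they have the same dimensions and can be added.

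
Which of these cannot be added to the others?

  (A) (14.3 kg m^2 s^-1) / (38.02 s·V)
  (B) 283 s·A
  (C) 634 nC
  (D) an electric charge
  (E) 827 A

Reduce each to base SI dimensions:
  (A) [kg·m²·s⁻¹] / [kg·m²·s⁻²·A⁻¹] = s·A
  (B) A·s = s·A
  (C) C = s·A
  (D) [electric charge] = s·A
  (E) A
All reduce to s·A except (E), which is A.

(E)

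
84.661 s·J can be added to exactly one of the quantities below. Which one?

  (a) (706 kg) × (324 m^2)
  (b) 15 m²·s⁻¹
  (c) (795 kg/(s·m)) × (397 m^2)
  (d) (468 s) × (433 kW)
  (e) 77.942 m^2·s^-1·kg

Reference: J·s = N·m·s = kg·m²·s⁻¹.
Each option:
  (a) [kg] · [m²] = kg·m²
  (b) m²·s⁻¹
  (c) [kg·m⁻¹·s⁻¹] · [m²] = kg·m·s⁻¹
  (d) [s] · [kg·m²·s⁻³] = kg·m²·s⁻²
  (e) kg·m²·s⁻¹  ← same
Only (e) matches kg·m²·s⁻¹.

(e)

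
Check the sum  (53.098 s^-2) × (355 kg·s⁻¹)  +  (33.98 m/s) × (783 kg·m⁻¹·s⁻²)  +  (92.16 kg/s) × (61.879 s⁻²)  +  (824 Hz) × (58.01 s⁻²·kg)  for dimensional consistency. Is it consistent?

Yes

Expand each in SI base units:
  (53.098 s^-2) × (355 kg·s⁻¹):  [s⁻²] · [kg·s⁻¹] = kg·s⁻³
  (33.98 m/s) × (783 kg·m⁻¹·s⁻²):  [m·s⁻¹] · [kg·m⁻¹·s⁻²] = kg·s⁻³
  (92.16 kg/s) × (61.879 s⁻²):  [kg·s⁻¹] · [s⁻²] = kg·s⁻³
  (824 Hz) × (58.01 s⁻²·kg):  [s⁻¹] · [kg·s⁻²] = kg·s⁻³
Every term reduces to kg·s⁻³.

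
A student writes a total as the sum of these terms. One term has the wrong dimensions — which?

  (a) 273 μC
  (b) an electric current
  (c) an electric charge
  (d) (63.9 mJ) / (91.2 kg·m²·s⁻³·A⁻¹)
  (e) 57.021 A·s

Reduce each to base SI dimensions:
  (a) C = s·A
  (b) [electric current] = A
  (c) [electric charge] = s·A
  (d) [kg·m²·s⁻²] / [kg·m²·s⁻³·A⁻¹] = s·A
  (e) A·s = s·A
All reduce to s·A except (b), which is A.

(b)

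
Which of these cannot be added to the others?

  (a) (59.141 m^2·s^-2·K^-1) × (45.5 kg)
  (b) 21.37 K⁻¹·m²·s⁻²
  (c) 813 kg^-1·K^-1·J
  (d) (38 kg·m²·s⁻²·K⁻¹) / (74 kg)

(a)

Reduce each to base SI dimensions:
  (a) [m²·s⁻²·K⁻¹] · [kg] = kg·m²·s⁻²·K⁻¹
  (b) m²·s⁻²·K⁻¹
  (c) J·kg⁻¹·K⁻¹ = N·m·kg⁻¹·K⁻¹ = m²·s⁻²·K⁻¹
  (d) [kg·m²·s⁻²·K⁻¹] / [kg] = m²·s⁻²·K⁻¹
All reduce to m²·s⁻²·K⁻¹ except (a), which is kg·m²·s⁻²·K⁻¹.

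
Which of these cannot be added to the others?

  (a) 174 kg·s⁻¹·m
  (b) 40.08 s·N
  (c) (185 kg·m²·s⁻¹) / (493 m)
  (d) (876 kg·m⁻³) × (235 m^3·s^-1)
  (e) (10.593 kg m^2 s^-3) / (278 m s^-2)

Dimensions:
  (a) kg·m·s⁻¹
  (b) N·s = kg·m·s⁻²·s = kg·m·s⁻¹
  (c) [kg·m²·s⁻¹] / [m] = kg·m·s⁻¹
  (d) [kg·m⁻³] · [m³·s⁻¹] = kg·s⁻¹
  (e) [kg·m²·s⁻³] / [m·s⁻²] = kg·m·s⁻¹
All reduce to kg·m·s⁻¹ except (d), which is kg·s⁻¹.

(d)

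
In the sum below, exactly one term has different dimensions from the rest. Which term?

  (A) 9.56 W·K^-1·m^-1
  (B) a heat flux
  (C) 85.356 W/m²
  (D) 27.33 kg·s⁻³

(A)

Dimensions:
  (A) W·m⁻¹·K⁻¹ = J·s⁻¹·m⁻¹·K⁻¹ = kg·m·s⁻³·K⁻¹
  (B) [heat flux] = kg·s⁻³
  (C) W·m⁻² = J·s⁻¹·m⁻² = kg·s⁻³
  (D) kg·s⁻³
All reduce to kg·s⁻³ except (A), which is kg·m·s⁻³·K⁻¹.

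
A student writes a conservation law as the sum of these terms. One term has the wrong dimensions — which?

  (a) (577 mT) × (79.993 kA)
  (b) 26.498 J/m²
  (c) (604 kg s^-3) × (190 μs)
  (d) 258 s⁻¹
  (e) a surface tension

(d)

In SI base units:
  (a) [kg·s⁻²·A⁻¹] · [A] = kg·s⁻²
  (b) J·m⁻² = N·m·m⁻² = kg·s⁻²
  (c) [kg·s⁻³] · [s] = kg·s⁻²
  (d) s⁻¹
  (e) [surface tension] = kg·s⁻²
All reduce to kg·s⁻² except (d), which is s⁻¹.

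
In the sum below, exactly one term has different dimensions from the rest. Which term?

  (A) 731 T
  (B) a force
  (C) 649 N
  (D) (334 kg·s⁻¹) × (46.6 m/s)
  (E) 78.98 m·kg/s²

In SI base units:
  (A) T = Wb·m⁻² = kg·s⁻²·A⁻¹
  (B) [force] = kg·m·s⁻²
  (C) N = kg·m·s⁻²
  (D) [kg·s⁻¹] · [m·s⁻¹] = kg·m·s⁻²
  (E) kg·m·s⁻²
All reduce to kg·m·s⁻² except (A), which is kg·s⁻²·A⁻¹.

(A)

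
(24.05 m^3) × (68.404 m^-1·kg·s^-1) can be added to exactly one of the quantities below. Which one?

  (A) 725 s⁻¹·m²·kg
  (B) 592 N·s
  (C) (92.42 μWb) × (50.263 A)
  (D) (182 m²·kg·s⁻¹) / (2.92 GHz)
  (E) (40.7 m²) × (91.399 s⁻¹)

Reference: [m³] · [kg·m⁻¹·s⁻¹] = kg·m²·s⁻¹.
Each option:
  (A) kg·m²·s⁻¹  ← same
  (B) N·s = kg·m·s⁻²·s = kg·m·s⁻¹
  (C) [kg·m²·s⁻²·A⁻¹] · [A] = kg·m²·s⁻²
  (D) [kg·m²·s⁻¹] / [s⁻¹] = kg·m²
  (E) [m²] · [s⁻¹] = m²·s⁻¹
Only (A) matches kg·m²·s⁻¹.

(A)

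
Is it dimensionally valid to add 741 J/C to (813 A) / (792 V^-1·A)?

Dimensions:
  741 J/C:  J·C⁻¹ = N·m·(s·A)⁻¹ = kg·m²·s⁻³·A⁻¹
  (813 A) / (792 V^-1·A):  [A] / [kg⁻¹·m⁻²·s³·A²] = kg·m²·s⁻³·A⁻¹
Both are kg·m²·s⁻³·A⁻¹, so they have the same dimensions and can be added.

Yes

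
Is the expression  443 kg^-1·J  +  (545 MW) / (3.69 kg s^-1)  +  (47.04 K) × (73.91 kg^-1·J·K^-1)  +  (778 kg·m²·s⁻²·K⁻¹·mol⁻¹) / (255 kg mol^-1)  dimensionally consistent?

In SI base units:
  443 kg^-1·J:  J·kg⁻¹ = N·m·kg⁻¹ = m²·s⁻²
  (545 MW) / (3.69 kg s^-1):  [kg·m²·s⁻³] / [kg·s⁻¹] = m²·s⁻²
  (47.04 K) × (73.91 kg^-1·J·K^-1):  [K] · [m²·s⁻²·K⁻¹] = m²·s⁻²
  (778 kg·m²·s⁻²·K⁻¹·mol⁻¹) / (255 kg mol^-1):  [kg·m²·s⁻²·K⁻¹·mol⁻¹] / [kg·mol⁻¹] = m²·s⁻²·K⁻¹
The terms do not share a single dimension (m²·s⁻² vs m²·s⁻²·K⁻¹).

No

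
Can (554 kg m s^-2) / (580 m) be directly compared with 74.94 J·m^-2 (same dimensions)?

Expand each in SI base units:
  (554 kg m s^-2) / (580 m):  [kg·m·s⁻²] / [m] = kg·s⁻²
  74.94 J·m^-2:  J·m⁻² = N·m·m⁻² = kg·s⁻²
Both are kg·s⁻², so they have the same dimensions and can be added.

Yes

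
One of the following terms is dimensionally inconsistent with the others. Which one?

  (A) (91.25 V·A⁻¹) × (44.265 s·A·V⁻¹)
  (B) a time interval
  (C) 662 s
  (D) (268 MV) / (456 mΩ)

(D)

Work out the base dimensions of each:
  (A) [kg·m²·s⁻³·A⁻²] · [kg⁻¹·m⁻²·s⁴·A²] = s
  (B) [time interval] = s
  (C) s
  (D) [kg·m²·s⁻³·A⁻¹] / [kg·m²·s⁻³·A⁻²] = A
All reduce to s except (D), which is A.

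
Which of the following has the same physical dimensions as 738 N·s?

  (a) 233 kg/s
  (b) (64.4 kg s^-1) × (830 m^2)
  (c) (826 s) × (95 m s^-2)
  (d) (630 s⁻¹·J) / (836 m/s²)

(d)

Reference: N·s = kg·m·s⁻²·s = kg·m·s⁻¹.
Each option:
  (a) kg·s⁻¹
  (b) [kg·s⁻¹] · [m²] = kg·m²·s⁻¹
  (c) [s] · [m·s⁻²] = m·s⁻¹
  (d) [kg·m²·s⁻³] / [m·s⁻²] = kg·m·s⁻¹  ← same
Only (d) matches kg·m·s⁻¹.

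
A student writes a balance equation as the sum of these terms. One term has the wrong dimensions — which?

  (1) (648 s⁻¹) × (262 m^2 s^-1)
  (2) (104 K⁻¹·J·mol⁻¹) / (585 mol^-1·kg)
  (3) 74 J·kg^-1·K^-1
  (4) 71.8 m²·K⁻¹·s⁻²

In SI base units:
  (1) [s⁻¹] · [m²·s⁻¹] = m²·s⁻²
  (2) [kg·m²·s⁻²·K⁻¹·mol⁻¹] / [kg·mol⁻¹] = m²·s⁻²·K⁻¹
  (3) J·kg⁻¹·K⁻¹ = N·m·kg⁻¹·K⁻¹ = m²·s⁻²·K⁻¹
  (4) m²·s⁻²·K⁻¹
All reduce to m²·s⁻²·K⁻¹ except (1), which is m²·s⁻².

(1)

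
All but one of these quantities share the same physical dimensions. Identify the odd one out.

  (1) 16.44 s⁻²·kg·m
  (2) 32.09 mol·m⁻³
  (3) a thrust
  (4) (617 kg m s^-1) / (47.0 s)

(2)

In SI base units:
  (1) kg·m·s⁻²
  (2) mol·m⁻³ = m⁻³·mol
  (3) [thrust] = kg·m·s⁻²
  (4) [kg·m·s⁻¹] / [s] = kg·m·s⁻²
All reduce to kg·m·s⁻² except (2), which is m⁻³·mol.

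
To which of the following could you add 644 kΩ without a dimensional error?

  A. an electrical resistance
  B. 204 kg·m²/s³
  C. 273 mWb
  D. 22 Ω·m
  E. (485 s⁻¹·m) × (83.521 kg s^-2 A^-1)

A.

Reference: Ω = V·A⁻¹ = kg·m²·s⁻³·A⁻².
Each option:
  A. [electrical resistance] = kg·m²·s⁻³·A⁻²  ← same
  B. kg·m²·s⁻³
  C. Wb = V·s = kg·m²·s⁻²·A⁻¹
  D. Ω·m = V·A⁻¹·m = kg·m³·s⁻³·A⁻²
  E. [m·s⁻¹] · [kg·s⁻²·A⁻¹] = kg·m·s⁻³·A⁻¹
Only A. matches kg·m²·s⁻³·A⁻².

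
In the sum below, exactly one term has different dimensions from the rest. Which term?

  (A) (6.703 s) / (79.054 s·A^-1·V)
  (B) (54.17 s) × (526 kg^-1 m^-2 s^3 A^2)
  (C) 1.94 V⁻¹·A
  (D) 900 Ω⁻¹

Expand each in SI base units:
  (A) [s] / [kg·m²·s⁻²·A⁻²] = kg⁻¹·m⁻²·s³·A²
  (B) [s] · [kg⁻¹·m⁻²·s³·A²] = kg⁻¹·m⁻²·s⁴·A²
  (C) A·V⁻¹ = A·(J·C⁻¹)⁻¹ = kg⁻¹·m⁻²·s³·A²
  (D) Ω⁻¹ = (V·A⁻¹)⁻¹ = kg⁻¹·m⁻²·s³·A²
All reduce to kg⁻¹·m⁻²·s³·A² except (B), which is kg⁻¹·m⁻²·s⁴·A².

(B)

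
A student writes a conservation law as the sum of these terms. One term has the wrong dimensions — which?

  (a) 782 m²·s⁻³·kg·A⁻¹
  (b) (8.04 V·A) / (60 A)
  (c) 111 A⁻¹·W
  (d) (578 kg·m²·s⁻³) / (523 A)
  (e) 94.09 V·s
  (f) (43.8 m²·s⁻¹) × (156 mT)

(e)

Dimensions:
  (a) kg·m²·s⁻³·A⁻¹
  (b) [kg·m²·s⁻³] / [A] = kg·m²·s⁻³·A⁻¹
  (c) W·A⁻¹ = J·s⁻¹·A⁻¹ = kg·m²·s⁻³·A⁻¹
  (d) [kg·m²·s⁻³] / [A] = kg·m²·s⁻³·A⁻¹
  (e) V·s = J·C⁻¹·s = kg·m²·s⁻²·A⁻¹
  (f) [m²·s⁻¹] · [kg·s⁻²·A⁻¹] = kg·m²·s⁻³·A⁻¹
All reduce to kg·m²·s⁻³·A⁻¹ except (e), which is kg·m²·s⁻²·A⁻¹.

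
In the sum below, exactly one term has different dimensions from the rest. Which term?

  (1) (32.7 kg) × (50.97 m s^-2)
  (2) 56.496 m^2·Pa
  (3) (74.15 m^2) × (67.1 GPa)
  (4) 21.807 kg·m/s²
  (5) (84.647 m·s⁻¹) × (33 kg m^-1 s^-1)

Dimensions:
  (1) [kg] · [m·s⁻²] = kg·m·s⁻²
  (2) Pa·m² = N·m⁻²·m² = kg·m·s⁻²
  (3) [m²] · [kg·m⁻¹·s⁻²] = kg·m·s⁻²
  (4) kg·m·s⁻²
  (5) [m·s⁻¹] · [kg·m⁻¹·s⁻¹] = kg·s⁻²
All reduce to kg·m·s⁻² except (5), which is kg·s⁻².

(5)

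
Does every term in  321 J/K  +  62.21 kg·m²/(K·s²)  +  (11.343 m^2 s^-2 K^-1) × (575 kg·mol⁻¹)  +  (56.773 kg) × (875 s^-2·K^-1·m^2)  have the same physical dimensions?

No

In SI base units:
  321 J/K:  J·K⁻¹ = N·m·K⁻¹ = kg·m²·s⁻²·K⁻¹
  62.21 kg·m²/(K·s²):  kg·m²·s⁻²·K⁻¹
  (11.343 m^2 s^-2 K^-1) × (575 kg·mol⁻¹):  [m²·s⁻²·K⁻¹] · [kg·mol⁻¹] = kg·m²·s⁻²·K⁻¹·mol⁻¹
  (56.773 kg) × (875 s^-2·K^-1·m^2):  [kg] · [m²·s⁻²·K⁻¹] = kg·m²·s⁻²·K⁻¹
The terms do not share a single dimension (kg·m²·s⁻²·K⁻¹ vs kg·m²·s⁻²·K⁻¹·mol⁻¹).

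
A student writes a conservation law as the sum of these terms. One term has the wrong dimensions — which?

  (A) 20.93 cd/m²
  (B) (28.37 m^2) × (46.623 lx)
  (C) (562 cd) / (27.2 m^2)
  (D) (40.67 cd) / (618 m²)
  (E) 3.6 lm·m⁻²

Expand each in SI base units:
  (A) cd·m⁻² = m⁻²·cd
  (B) [m²] · [m⁻²·cd] = cd
  (C) [cd] / [m²] = m⁻²·cd
  (D) [cd] / [m²] = m⁻²·cd
  (E) lm·m⁻² = cd·m⁻² = m⁻²·cd
All reduce to m⁻²·cd except (B), which is cd.

(B)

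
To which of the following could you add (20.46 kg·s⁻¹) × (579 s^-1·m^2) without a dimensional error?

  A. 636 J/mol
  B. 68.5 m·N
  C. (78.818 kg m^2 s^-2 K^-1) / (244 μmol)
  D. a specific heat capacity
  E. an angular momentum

Reference: [kg·s⁻¹] · [m²·s⁻¹] = kg·m²·s⁻².
Each option:
  A. J·mol⁻¹ = N·m·mol⁻¹ = kg·m²·s⁻²·mol⁻¹
  B. N·m = kg·m·s⁻²·m = kg·m²·s⁻²  ← same
  C. [kg·m²·s⁻²·K⁻¹] / [mol] = kg·m²·s⁻²·K⁻¹·mol⁻¹
  D. [specific heat capacity] = m²·s⁻²·K⁻¹
  E. [angular momentum] = kg·m²·s⁻¹
Only B. matches kg·m²·s⁻².

B.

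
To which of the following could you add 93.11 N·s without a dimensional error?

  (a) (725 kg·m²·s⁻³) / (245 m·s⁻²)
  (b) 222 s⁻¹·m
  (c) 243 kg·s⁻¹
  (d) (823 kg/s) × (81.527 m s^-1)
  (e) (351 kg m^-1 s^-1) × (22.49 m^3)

(a)

Reference: N·s = kg·m·s⁻²·s = kg·m·s⁻¹.
Each option:
  (a) [kg·m²·s⁻³] / [m·s⁻²] = kg·m·s⁻¹  ← same
  (b) m·s⁻¹
  (c) kg·s⁻¹
  (d) [kg·s⁻¹] · [m·s⁻¹] = kg·m·s⁻²
  (e) [kg·m⁻¹·s⁻¹] · [m³] = kg·m²·s⁻¹
Only (a) matches kg·m·s⁻¹.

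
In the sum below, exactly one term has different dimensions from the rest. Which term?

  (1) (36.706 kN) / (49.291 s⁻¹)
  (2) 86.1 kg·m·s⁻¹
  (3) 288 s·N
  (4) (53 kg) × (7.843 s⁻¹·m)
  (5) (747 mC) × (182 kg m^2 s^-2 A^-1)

Work out the base dimensions of each:
  (1) [kg·m·s⁻²] / [s⁻¹] = kg·m·s⁻¹
  (2) kg·m·s⁻¹
  (3) N·s = kg·m·s⁻²·s = kg·m·s⁻¹
  (4) [kg] · [m·s⁻¹] = kg·m·s⁻¹
  (5) [s·A] · [kg·m²·s⁻²·A⁻¹] = kg·m²·s⁻¹
All reduce to kg·m·s⁻¹ except (5), which is kg·m²·s⁻¹.

(5)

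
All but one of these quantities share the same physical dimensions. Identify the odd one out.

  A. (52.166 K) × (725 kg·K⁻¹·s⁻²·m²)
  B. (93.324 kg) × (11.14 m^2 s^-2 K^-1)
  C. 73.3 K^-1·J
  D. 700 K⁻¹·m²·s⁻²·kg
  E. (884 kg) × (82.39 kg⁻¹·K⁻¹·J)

A.

In SI base units:
  A. [K] · [kg·m²·s⁻²·K⁻¹] = kg·m²·s⁻²
  B. [kg] · [m²·s⁻²·K⁻¹] = kg·m²·s⁻²·K⁻¹
  C. J·K⁻¹ = N·m·K⁻¹ = kg·m²·s⁻²·K⁻¹
  D. kg·m²·s⁻²·K⁻¹
  E. [kg] · [m²·s⁻²·K⁻¹] = kg·m²·s⁻²·K⁻¹
All reduce to kg·m²·s⁻²·K⁻¹ except A., which is kg·m²·s⁻².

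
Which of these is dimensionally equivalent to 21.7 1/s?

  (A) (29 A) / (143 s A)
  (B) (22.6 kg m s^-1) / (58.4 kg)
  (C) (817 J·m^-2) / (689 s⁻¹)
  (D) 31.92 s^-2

Reference: s⁻¹.
Each option:
  (A) [A] / [s·A] = s⁻¹  ← same
  (B) [kg·m·s⁻¹] / [kg] = m·s⁻¹
  (C) [kg·s⁻²] / [s⁻¹] = kg·s⁻¹
  (D) s⁻²
Only (A) matches s⁻¹.

(A)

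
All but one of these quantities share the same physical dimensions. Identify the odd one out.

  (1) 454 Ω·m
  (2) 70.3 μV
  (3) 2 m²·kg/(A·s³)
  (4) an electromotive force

Expand each in SI base units:
  (1) Ω·m = V·A⁻¹·m = kg·m³·s⁻³·A⁻²
  (2) V = J·C⁻¹ = kg·m²·s⁻³·A⁻¹
  (3) kg·m²·s⁻³·A⁻¹
  (4) [electromotive force] = kg·m²·s⁻³·A⁻¹
All reduce to kg·m²·s⁻³·A⁻¹ except (1), which is kg·m³·s⁻³·A⁻².

(1)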